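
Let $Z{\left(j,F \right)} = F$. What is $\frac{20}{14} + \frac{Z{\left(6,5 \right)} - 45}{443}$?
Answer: $\frac{4150}{3101} \approx 1.3383$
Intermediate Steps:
$\frac{20}{14} + \frac{Z{\left(6,5 \right)} - 45}{443} = \frac{20}{14} + \frac{5 - 45}{443} = 20 \cdot \frac{1}{14} + \left(5 - 45\right) \frac{1}{443} = \frac{10}{7} - \frac{40}{443} = \frac{4150}{3101}$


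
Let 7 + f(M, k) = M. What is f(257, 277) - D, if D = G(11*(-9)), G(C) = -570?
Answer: 820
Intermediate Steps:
f(M, k) = -7 + M
D = -570
f(257, 277) - D = (-7 + 257) - 1*(-570) = 250 + 570 = 820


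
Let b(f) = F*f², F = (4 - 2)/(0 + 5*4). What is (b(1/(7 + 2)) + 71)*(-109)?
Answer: -6268699/810 ≈ -7739.1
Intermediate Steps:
F = ⅒ (F = 2/(0 + 20) = 2/20 = 2*(1/20) = ⅒ ≈ 0.10000)
b(f) = f²/10
(b(1/(7 + 2)) + 71)*(-109) = ((1/(7 + 2))²/10 + 71)*(-109) = ((1/9)²/10 + 71)*(-109) = ((⅑)²/10 + 71)*(-109) = ((⅒)*(1/81) + 71)*(-109) = (1/810 + 71)*(-109) = (57511/810)*(-109) = -6268699/810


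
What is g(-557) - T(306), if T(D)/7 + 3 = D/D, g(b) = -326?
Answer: -312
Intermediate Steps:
T(D) = -14 (T(D) = -21 + 7*(D/D) = -21 + 7*1 = -21 + 7 = -14)
g(-557) - T(306) = -326 - 1*(-14) = -326 + 14 = -312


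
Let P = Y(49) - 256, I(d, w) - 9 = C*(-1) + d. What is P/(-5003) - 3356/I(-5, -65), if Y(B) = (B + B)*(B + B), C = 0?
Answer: -4206865/5003 ≈ -840.87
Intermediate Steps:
Y(B) = 4*B**2 (Y(B) = (2*B)*(2*B) = 4*B**2)
I(d, w) = 9 + d (I(d, w) = 9 + (0*(-1) + d) = 9 + (0 + d) = 9 + d)
P = 9348 (P = 4*49**2 - 256 = 4*2401 - 256 = 9604 - 256 = 9348)
P/(-5003) - 3356/I(-5, -65) = 9348/(-5003) - 3356/(9 - 5) = 9348*(-1/5003) - 3356/4 = -9348/5003 - 3356*1/4 = -9348/5003 - 839 = -4206865/5003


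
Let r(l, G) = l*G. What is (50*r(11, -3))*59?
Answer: -97350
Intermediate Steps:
r(l, G) = G*l
(50*r(11, -3))*59 = (50*(-3*11))*59 = (50*(-33))*59 = -1650*59 = -97350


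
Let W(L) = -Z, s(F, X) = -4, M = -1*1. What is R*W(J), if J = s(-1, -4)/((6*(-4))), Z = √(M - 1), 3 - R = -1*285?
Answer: -288*I*√2 ≈ -407.29*I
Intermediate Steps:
M = -1
R = 288 (R = 3 - (-1)*285 = 3 - 1*(-285) = 3 + 285 = 288)
Z = I*√2 (Z = √(-1 - 1) = √(-2) = I*√2 ≈ 1.4142*I)
J = ⅙ (J = -4/(6*(-4)) = -4/(-24) = -4*(-1/24) = ⅙ ≈ 0.16667)
W(L) = -I*√2
R*W(J) = 288*(-I*√2) = -288*I*√2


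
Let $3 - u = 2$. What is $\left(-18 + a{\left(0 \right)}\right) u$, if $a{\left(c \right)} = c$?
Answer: $-18$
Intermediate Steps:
$u = 1$ ($u = 3 - 2 = 1$)
$\left(-18 + a{\left(0 \right)}\right) u = \left(-18 + 0\right) 1 = \left(-18\right) 1 = -18$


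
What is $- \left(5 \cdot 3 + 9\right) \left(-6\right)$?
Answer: $144$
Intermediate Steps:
$- \left(5 \cdot 3 + 9\right) \left(-6\right) = - \left(15 + 9\right) \left(-6\right) = - 24 \left(-6\right) = \left(-1\right) \left(-144\right) = 144$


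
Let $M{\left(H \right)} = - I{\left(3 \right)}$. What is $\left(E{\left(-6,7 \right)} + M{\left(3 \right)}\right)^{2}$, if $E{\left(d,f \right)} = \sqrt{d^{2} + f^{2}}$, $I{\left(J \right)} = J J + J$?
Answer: $\left(12 - \sqrt{85}\right)^{2} \approx 7.7309$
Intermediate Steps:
$I{\left(J \right)} = J + J^{2}$ ($I{\left(J \right)} = J^{2} + J = J + J^{2}$)
$M{\left(H \right)} = -12$ ($M{\left(H \right)} = - 3 \left(1 + 3\right) = - 3 \cdot 4 = \left(-1\right) 12 = -12$)
$\left(E{\left(-6,7 \right)} + M{\left(3 \right)}\right)^{2} = \left(\sqrt{\left(-6\right)^{2} + 7^{2}} - 12\right)^{2} = \left(\sqrt{36 + 49} - 12\right)^{2} = \left(\sqrt{85} - 12\right)^{2} = \left(-12 + \sqrt{85}\right)^{2}$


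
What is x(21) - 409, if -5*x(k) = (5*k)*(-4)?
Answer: -325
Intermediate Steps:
x(k) = 4*k (x(k) = -5*k*(-4)/5 = -(-4)*k = 4*k)
x(21) - 409 = 4*21 - 409 = 84 - 409 = -325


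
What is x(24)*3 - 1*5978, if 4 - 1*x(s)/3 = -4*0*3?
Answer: -5942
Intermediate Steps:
x(s) = 12 (x(s) = 12 - 3*(-4*0)*3 = 12 - 0*3 = 12 - 3*0 = 12 + 0 = 12)
x(24)*3 - 1*5978 = 12*3 - 1*5978 = 36 - 5978 = -5942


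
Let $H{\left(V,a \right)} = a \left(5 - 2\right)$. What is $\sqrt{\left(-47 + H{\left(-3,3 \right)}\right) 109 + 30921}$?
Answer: $\sqrt{26779} \approx 163.64$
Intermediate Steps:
$H{\left(V,a \right)} = 3 a$ ($H{\left(V,a \right)} = a 3 = 3 a$)
$\sqrt{\left(-47 + H{\left(-3,3 \right)}\right) 109 + 30921} = \sqrt{\left(-47 + 3 \cdot 3\right) 109 + 30921} = \sqrt{\left(-47 + 9\right) 109 + 30921} = \sqrt{\left(-38\right) 109 + 30921} = \sqrt{-4142 + 30921} = \sqrt{26779}$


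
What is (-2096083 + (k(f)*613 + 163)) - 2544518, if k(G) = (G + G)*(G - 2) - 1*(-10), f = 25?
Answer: -3929358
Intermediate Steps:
k(G) = 10 + 2*G*(-2 + G) (k(G) = (2*G)*(-2 + G) + 10 = 2*G*(-2 + G) + 10 = 10 + 2*G*(-2 + G))
(-2096083 + (k(f)*613 + 163)) - 2544518 = (-2096083 + ((10 - 4*25 + 2*25²)*613 + 163)) - 2544518 = (-2096083 + ((10 - 100 + 2*625)*613 + 163)) - 2544518 = (-2096083 + ((10 - 100 + 1250)*613 + 163)) - 2544518 = (-2096083 + (1160*613 + 163)) - 2544518 = (-2096083 + (711080 + 163)) - 2544518 = (-2096083 + 711243) - 2544518 = -1384840 - 2544518 = -3929358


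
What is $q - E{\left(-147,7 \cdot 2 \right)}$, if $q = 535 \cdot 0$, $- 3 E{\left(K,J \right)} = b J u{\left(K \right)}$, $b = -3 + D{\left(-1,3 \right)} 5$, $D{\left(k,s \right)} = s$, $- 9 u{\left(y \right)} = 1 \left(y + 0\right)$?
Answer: $\frac{2744}{3} \approx 914.67$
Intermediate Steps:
$u{\left(y \right)} = - \frac{y}{9}$ ($u{\left(y \right)} = - \frac{1 \left(y + 0\right)}{9} = - \frac{1 y}{9} = - \frac{y}{9}$)
$b = 12$ ($b = -3 + 3 \cdot 5 = -3 + 15 = 12$)
$E{\left(K,J \right)} = \frac{4 J K}{9}$ ($E{\left(K,J \right)} = - \frac{12 J \left(- \frac{K}{9}\right)}{3} = - \frac{\left(- \frac{4}{3}\right) J K}{3} = \frac{4 J K}{9}$)
$q = 0$
$q - E{\left(-147,7 \cdot 2 \right)} = 0 - \frac{4}{9} \cdot 7 \cdot 2 \left(-147\right) = 0 - \frac{4}{9} \cdot 14 \left(-147\right) = 0 - - \frac{2744}{3} = 0 + \frac{2744}{3} = \frac{2744}{3}$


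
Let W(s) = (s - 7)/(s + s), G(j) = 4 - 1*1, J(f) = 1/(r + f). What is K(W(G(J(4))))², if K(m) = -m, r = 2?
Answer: 4/9 ≈ 0.44444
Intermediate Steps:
J(f) = 1/(2 + f)
G(j) = 3 (G(j) = 4 - 1 = 3)
W(s) = (-7 + s)/(2*s) (W(s) = (-7 + s)/((2*s)) = (-7 + s)*(1/(2*s)) = (-7 + s)/(2*s))
K(W(G(J(4))))² = (-(-7 + 3)/(2*3))² = (-(-4)/(2*3))² = (-1*(-⅔))² = (⅔)² = 4/9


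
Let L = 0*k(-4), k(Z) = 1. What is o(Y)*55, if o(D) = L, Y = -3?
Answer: 0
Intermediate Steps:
L = 0 (L = 0*1 = 0)
o(D) = 0
o(Y)*55 = 0*55 = 0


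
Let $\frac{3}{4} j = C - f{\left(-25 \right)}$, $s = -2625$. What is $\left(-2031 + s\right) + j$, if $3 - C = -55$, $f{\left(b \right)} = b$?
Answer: $- \frac{13636}{3} \approx -4545.3$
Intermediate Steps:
$C = 58$ ($C = 3 - -55 = 3 + 55 = 58$)
$j = \frac{332}{3}$ ($j = \frac{4 \left(58 - -25\right)}{3} = \frac{4 \left(58 + 25\right)}{3} = \frac{4}{3} \cdot 83 = \frac{332}{3} \approx 110.67$)
$\left(-2031 + s\right) + j = \left(-2031 - 2625\right) + \frac{332}{3} = -4656 + \frac{332}{3} = - \frac{13636}{3}$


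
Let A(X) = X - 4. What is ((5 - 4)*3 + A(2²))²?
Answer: 9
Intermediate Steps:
A(X) = -4 + X
((5 - 4)*3 + A(2²))² = ((5 - 4)*3 + (-4 + 2²))² = (1*3 + (-4 + 4))² = (3 + 0)² = 3² = 9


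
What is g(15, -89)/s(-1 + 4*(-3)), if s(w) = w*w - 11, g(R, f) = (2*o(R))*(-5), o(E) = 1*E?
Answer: -75/79 ≈ -0.94937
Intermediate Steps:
o(E) = E
g(R, f) = -10*R (g(R, f) = (2*R)*(-5) = -10*R)
s(w) = -11 + w² (s(w) = w² - 11 = -11 + w²)
g(15, -89)/s(-1 + 4*(-3)) = (-10*15)/(-11 + (-1 + 4*(-3))²) = -150/(-11 + (-1 - 12)²) = -150/(-11 + (-13)²) = -150/(-11 + 169) = -150/158 = -150*1/158 = -75/79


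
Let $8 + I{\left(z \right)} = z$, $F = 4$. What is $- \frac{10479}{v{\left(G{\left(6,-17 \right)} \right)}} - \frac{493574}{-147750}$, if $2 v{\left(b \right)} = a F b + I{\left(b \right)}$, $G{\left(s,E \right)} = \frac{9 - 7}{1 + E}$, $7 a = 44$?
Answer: $\frac{86858968597}{46615125} \approx 1863.3$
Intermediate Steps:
$I{\left(z \right)} = -8 + z$
$a = \frac{44}{7}$ ($a = \frac{1}{7} \cdot 44 = \frac{44}{7} \approx 6.2857$)
$G{\left(s,E \right)} = \frac{2}{1 + E}$
$v{\left(b \right)} = -4 + \frac{183 b}{14}$ ($v{\left(b \right)} = \frac{\frac{44}{7} \cdot 4 b + \left(-8 + b\right)}{2} = \frac{\frac{176 b}{7} + \left(-8 + b\right)}{2} = \frac{-8 + \frac{183 b}{7}}{2} = -4 + \frac{183 b}{14}$)
$- \frac{10479}{v{\left(G{\left(6,-17 \right)} \right)}} - \frac{493574}{-147750} = - \frac{10479}{-4 + \frac{183 \frac{2}{1 - 17}}{14}} - \frac{493574}{-147750} = - \frac{10479}{-4 + \frac{183 \frac{2}{-16}}{14}} - - \frac{246787}{73875} = - \frac{10479}{-4 + \frac{183 \cdot 2 \left(- \frac{1}{16}\right)}{14}} + \frac{246787}{73875} = - \frac{10479}{-4 + \frac{183}{14} \left(- \frac{1}{8}\right)} + \frac{246787}{73875} = - \frac{10479}{-4 - \frac{183}{112}} + \frac{246787}{73875} = - \frac{10479}{- \frac{631}{112}} + \frac{246787}{73875} = \left(-10479\right) \left(- \frac{112}{631}\right) + \frac{246787}{73875} = \frac{1173648}{631} + \frac{246787}{73875} = \frac{86858968597}{46615125}$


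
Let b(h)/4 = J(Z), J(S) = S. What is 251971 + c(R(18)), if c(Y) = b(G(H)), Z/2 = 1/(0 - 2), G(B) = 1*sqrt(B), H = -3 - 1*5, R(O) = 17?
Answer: 251967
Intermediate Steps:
H = -8 (H = -3 - 5 = -8)
G(B) = sqrt(B)
Z = -1 (Z = 2/(0 - 2) = 2/(-2) = 2*(-1/2) = -1)
b(h) = -4 (b(h) = 4*(-1) = -4)
c(Y) = -4
251971 + c(R(18)) = 251971 - 4 = 251967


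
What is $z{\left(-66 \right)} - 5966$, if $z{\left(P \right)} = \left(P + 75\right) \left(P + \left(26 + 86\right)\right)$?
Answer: $-5552$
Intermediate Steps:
$z{\left(P \right)} = \left(75 + P\right) \left(112 + P\right)$ ($z{\left(P \right)} = \left(75 + P\right) \left(P + 112\right) = \left(75 + P\right) \left(112 + P\right)$)
$z{\left(-66 \right)} - 5966 = \left(8400 + \left(-66\right)^{2} + 187 \left(-66\right)\right) - 5966 = \left(8400 + 4356 - 12342\right) - 5966 = 414 - 5966 = -5552$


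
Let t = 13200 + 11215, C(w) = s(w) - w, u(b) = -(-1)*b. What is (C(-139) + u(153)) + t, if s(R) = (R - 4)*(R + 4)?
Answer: 44012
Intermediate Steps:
s(R) = (-4 + R)*(4 + R)
u(b) = b
C(w) = -16 + w² - w (C(w) = (-16 + w²) - w = -16 + w² - w)
t = 24415
(C(-139) + u(153)) + t = ((-16 + (-139)² - 1*(-139)) + 153) + 24415 = ((-16 + 19321 + 139) + 153) + 24415 = (19444 + 153) + 24415 = 19597 + 24415 = 44012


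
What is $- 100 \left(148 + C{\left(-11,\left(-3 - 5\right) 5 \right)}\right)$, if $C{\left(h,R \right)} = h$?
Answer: $-13700$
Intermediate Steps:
$- 100 \left(148 + C{\left(-11,\left(-3 - 5\right) 5 \right)}\right) = - 100 \left(148 - 11\right) = \left(-100\right) 137 = -13700$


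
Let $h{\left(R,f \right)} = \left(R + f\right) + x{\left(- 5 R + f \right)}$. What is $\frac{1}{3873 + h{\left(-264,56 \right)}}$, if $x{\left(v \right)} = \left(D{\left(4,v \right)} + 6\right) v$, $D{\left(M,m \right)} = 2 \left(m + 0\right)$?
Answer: $\frac{1}{3798673} \approx 2.6325 \cdot 10^{-7}$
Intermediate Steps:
$D{\left(M,m \right)} = 2 m$
$x{\left(v \right)} = v \left(6 + 2 v\right)$ ($x{\left(v \right)} = \left(2 v + 6\right) v = \left(6 + 2 v\right) v = v \left(6 + 2 v\right)$)
$h{\left(R,f \right)} = R + f + 2 \left(f - 5 R\right) \left(3 + f - 5 R\right)$ ($h{\left(R,f \right)} = \left(R + f\right) + 2 \left(- 5 R + f\right) \left(3 - \left(- f + 5 R\right)\right) = \left(R + f\right) + 2 \left(f - 5 R\right) \left(3 - \left(- f + 5 R\right)\right) = \left(R + f\right) + 2 \left(f - 5 R\right) \left(3 + f - 5 R\right) = R + f + 2 \left(f - 5 R\right) \left(3 + f - 5 R\right)$)
$\frac{1}{3873 + h{\left(-264,56 \right)}} = \frac{1}{3873 + \left(-264 + 56 + 2 \left(\left(-1\right) 56 + 5 \left(-264\right)\right) \left(-3 - 56 + 5 \left(-264\right)\right)\right)} = \frac{1}{3873 + \left(-264 + 56 + 2 \left(-56 - 1320\right) \left(-3 - 56 - 1320\right)\right)} = \frac{1}{3873 + \left(-264 + 56 + 2 \left(-1376\right) \left(-1379\right)\right)} = \frac{1}{3873 + \left(-264 + 56 + 3795008\right)} = \frac{1}{3873 + 3794800} = \frac{1}{3798673}$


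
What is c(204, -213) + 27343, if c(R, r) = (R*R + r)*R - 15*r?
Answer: 8476750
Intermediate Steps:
c(R, r) = -15*r + R*(r + R²) (c(R, r) = (R² + r)*R - 15*r = (r + R²)*R - 15*r = R*(r + R²) - 15*r = -15*r + R*(r + R²))
c(204, -213) + 27343 = (204³ - 15*(-213) + 204*(-213)) + 27343 = (8489664 + 3195 - 43452) + 27343 = 8449407 + 27343 = 8476750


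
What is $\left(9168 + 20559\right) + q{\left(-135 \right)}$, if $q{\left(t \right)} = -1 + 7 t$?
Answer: $28781$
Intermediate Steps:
$\left(9168 + 20559\right) + q{\left(-135 \right)} = \left(9168 + 20559\right) + \left(-1 + 7 \left(-135\right)\right) = 29727 - 946 = 28781$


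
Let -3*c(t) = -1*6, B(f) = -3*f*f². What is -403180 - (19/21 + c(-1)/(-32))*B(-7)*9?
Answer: -6575683/16 ≈ -4.1098e+5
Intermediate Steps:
B(f) = -3*f³
c(t) = 2 (c(t) = -(-1)*6/3 = -⅓*(-6) = 2)
-403180 - (19/21 + c(-1)/(-32))*B(-7)*9 = -403180 - (19/21 + 2/(-32))*(-3*(-7)³)*9 = -403180 - (19*(1/21) + 2*(-1/32))*(-3*(-343))*9 = -403180 - (19/21 - 1/16)*1029*9 = -403180 - (283/336)*1029*9 = -403180 - 13867*9/16 = -403180 - 1*124803/16 = -403180 - 124803/16 = -6575683/16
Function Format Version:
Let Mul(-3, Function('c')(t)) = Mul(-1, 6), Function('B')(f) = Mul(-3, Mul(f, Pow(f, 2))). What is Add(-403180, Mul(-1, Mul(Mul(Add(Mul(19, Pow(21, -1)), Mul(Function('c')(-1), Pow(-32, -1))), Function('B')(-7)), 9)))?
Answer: Rational(-6575683, 16) ≈ -4.1098e+5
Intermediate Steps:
Function('B')(f) = Mul(-3, Pow(f, 3))
Function('c')(t) = 2 (Function('c')(t) = Mul(Rational(-1, 3), Mul(-1, 6)) = Mul(Rational(-1, 3), -6) = 2)
Add(-403180, Mul(-1, Mul(Mul(Add(Mul(19, Pow(21, -1)), Mul(Function('c')(-1), Pow(-32, -1))), Function('B')(-7)), 9))) = Add(-403180, Mul(-1, Mul(Mul(Add(Mul(19, Pow(21, -1)), Mul(2, Pow(-32, -1))), Mul(-3, Pow(-7, 3))), 9))) = Add(-403180, Mul(-1, Mul(Mul(Add(Mul(19, Rational(1, 21)), Mul(2, Rational(-1, 32))), Mul(-3, -343)), 9))) = Add(-403180, Mul(-1, Mul(Mul(Add(Rational(19, 21), Rational(-1, 16)), 1029), 9))) = Add(-403180, Mul(-1, Mul(Mul(Rational(283, 336), 1029), 9))) = Add(-403180, Mul(-1, Mul(Rational(13867, 16), 9))) = Add(-403180, Mul(-1, Rational(124803, 16))) = Add(-403180, Rational(-124803, 16)) = Rational(-6575683, 16)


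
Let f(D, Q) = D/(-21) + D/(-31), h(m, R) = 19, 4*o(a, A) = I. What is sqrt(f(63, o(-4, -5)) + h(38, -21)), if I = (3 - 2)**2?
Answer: sqrt(13423)/31 ≈ 3.7373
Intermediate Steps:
I = 1 (I = 1**2 = 1)
o(a, A) = 1/4 (o(a, A) = (1/4)*1 = 1/4)
f(D, Q) = -52*D/651 (f(D, Q) = D*(-1/21) + D*(-1/31) = -D/21 - D/31 = -52*D/651)
sqrt(f(63, o(-4, -5)) + h(38, -21)) = sqrt(-52/651*63 + 19) = sqrt(-156/31 + 19) = sqrt(433/31) = sqrt(13423)/31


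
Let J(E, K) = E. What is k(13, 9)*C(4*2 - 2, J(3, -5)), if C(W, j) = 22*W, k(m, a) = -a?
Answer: -1188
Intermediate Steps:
k(13, 9)*C(4*2 - 2, J(3, -5)) = (-1*9)*(22*(4*2 - 2)) = -198*(8 - 2) = -198*6 = -9*132 = -1188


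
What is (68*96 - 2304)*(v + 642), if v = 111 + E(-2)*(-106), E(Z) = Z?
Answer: 4076160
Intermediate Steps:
v = 323 (v = 111 - 2*(-106) = 111 + 212 = 323)
(68*96 - 2304)*(v + 642) = (68*96 - 2304)*(323 + 642) = (6528 - 2304)*965 = 4224*965 = 4076160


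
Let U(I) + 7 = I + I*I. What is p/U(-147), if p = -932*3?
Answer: -2796/21455 ≈ -0.13032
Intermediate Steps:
U(I) = -7 + I + I**2 (U(I) = -7 + (I + I*I) = -7 + (I + I**2) = -7 + I + I**2)
p = -2796
p/U(-147) = -2796/(-7 - 147 + (-147)**2) = -2796/(-7 - 147 + 21609) = -2796/21455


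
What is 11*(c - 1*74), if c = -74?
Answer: -1628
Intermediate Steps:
11*(c - 1*74) = 11*(-74 - 1*74) = 11*(-74 - 74) = 11*(-148) = -1628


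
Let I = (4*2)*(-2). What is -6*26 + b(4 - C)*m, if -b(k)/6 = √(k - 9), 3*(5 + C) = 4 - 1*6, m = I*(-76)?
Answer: -156 - 2432*√6 ≈ -6113.2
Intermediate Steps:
I = -16 (I = 8*(-2) = -16)
m = 1216 (m = -16*(-76) = 1216)
C = -17/3 (C = -5 + (4 - 1*6)/3 = -5 + (4 - 6)/3 = -5 + (⅓)*(-2) = -5 - ⅔ = -17/3 ≈ -5.6667)
b(k) = -6*√(-9 + k) (b(k) = -6*√(k - 9) = -6*√(-9 + k))
-6*26 + b(4 - C)*m = -6*26 - 6*√(-9 + (4 - 1*(-17/3)))*1216 = -156 - 6*√(-9 + (4 + 17/3))*1216 = -156 - 6*√(-9 + 29/3)*1216 = -156 - 2*√6*1216 = -156 - 2432*√6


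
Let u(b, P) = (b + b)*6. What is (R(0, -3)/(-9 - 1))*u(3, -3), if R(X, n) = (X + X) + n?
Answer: 54/5 ≈ 10.800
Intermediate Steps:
u(b, P) = 12*b (u(b, P) = (2*b)*6 = 12*b)
R(X, n) = n + 2*X (R(X, n) = 2*X + n = n + 2*X)
(R(0, -3)/(-9 - 1))*u(3, -3) = ((-3 + 2*0)/(-9 - 1))*(12*3) = ((-3 + 0)/(-10))*36 = -⅒*(-3)*36 = (3/10)*36 = 54/5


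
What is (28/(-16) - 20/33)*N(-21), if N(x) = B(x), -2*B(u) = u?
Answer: -2177/88 ≈ -24.739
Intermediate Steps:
B(u) = -u/2
N(x) = -x/2
(28/(-16) - 20/33)*N(-21) = (28/(-16) - 20/33)*(-1/2*(-21)) = (28*(-1/16) - 20*1/33)*(21/2) = (-7/4 - 20/33)*(21/2) = -311/132*21/2 = -2177/88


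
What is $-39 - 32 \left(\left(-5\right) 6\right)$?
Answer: $921$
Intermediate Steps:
$-39 - 32 \left(\left(-5\right) 6\right) = -39 - -960 = -39 + 960 = 921$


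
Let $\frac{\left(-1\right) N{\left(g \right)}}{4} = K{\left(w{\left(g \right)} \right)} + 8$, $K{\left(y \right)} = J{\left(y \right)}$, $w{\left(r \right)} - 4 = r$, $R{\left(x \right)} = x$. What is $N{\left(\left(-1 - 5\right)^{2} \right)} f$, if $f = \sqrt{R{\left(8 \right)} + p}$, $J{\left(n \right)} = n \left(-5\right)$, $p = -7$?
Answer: $768$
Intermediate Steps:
$w{\left(r \right)} = 4 + r$
$J{\left(n \right)} = - 5 n$
$K{\left(y \right)} = - 5 y$
$f = 1$ ($f = \sqrt{8 - 7} = \sqrt{1} = 1$)
$N{\left(g \right)} = 48 + 20 g$ ($N{\left(g \right)} = - 4 \left(- 5 \left(4 + g\right) + 8\right) = - 4 \left(\left(-20 - 5 g\right) + 8\right) = - 4 \left(-12 - 5 g\right) = 48 + 20 g$)
$N{\left(\left(-1 - 5\right)^{2} \right)} f = \left(48 + 20 \left(-1 - 5\right)^{2}\right) 1 = \left(48 + 20 \left(-6\right)^{2}\right) 1 = \left(48 + 20 \cdot 36\right) 1 = \left(48 + 720\right) 1 = 768 \cdot 1 = 768$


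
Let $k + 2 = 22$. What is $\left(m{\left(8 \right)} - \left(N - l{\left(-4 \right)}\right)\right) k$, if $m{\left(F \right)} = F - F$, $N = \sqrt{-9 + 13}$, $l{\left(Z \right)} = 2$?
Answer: $0$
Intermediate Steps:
$N = 2$ ($N = \sqrt{4} = 2$)
$m{\left(F \right)} = 0$
$k = 20$ ($k = -2 + 22 = 20$)
$\left(m{\left(8 \right)} - \left(N - l{\left(-4 \right)}\right)\right) k = \left(0 + \left(2 - 2\right)\right) 20 = \left(0 + 0\right) 20 = 0 \cdot 20 = 0$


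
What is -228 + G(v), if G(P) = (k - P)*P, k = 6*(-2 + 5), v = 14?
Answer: -172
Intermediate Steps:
k = 18 (k = 6*3 = 18)
G(P) = P*(18 - P) (G(P) = (18 - P)*P = P*(18 - P))
-228 + G(v) = -228 + 14*(18 - 1*14) = -228 + 14*(18 - 14) = -228 + 14*4 = -228 + 56 = -172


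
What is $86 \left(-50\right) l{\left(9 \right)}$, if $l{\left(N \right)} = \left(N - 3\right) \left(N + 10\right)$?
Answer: $-490200$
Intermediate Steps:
$l{\left(N \right)} = \left(-3 + N\right) \left(10 + N\right)$
$86 \left(-50\right) l{\left(9 \right)} = 86 \left(-50\right) \left(-30 + 9^{2} + 7 \cdot 9\right) = - 4300 \left(-30 + 81 + 63\right) = \left(-4300\right) 114 = -490200$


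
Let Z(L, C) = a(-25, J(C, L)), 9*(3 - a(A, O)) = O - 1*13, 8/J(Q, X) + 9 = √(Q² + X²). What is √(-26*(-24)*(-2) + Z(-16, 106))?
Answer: 4*√(6295 - 18187*√17)/(3*√(-9 + 26*√17)) ≈ 35.264*I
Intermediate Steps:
J(Q, X) = 8/(-9 + √(Q² + X²))
a(A, O) = 40/9 - O/9 (a(A, O) = 3 - (O - 1*13)/9 = 3 - (O - 13)/9 = 3 - (-13 + O)/9 = 3 + (13/9 - O/9) = 40/9 - O/9)
Z(L, C) = 40/9 - 8/(9*(-9 + √(C² + L²)))
√(-26*(-24)*(-2) + Z(-16, 106)) = √(-26*(-24)*(-2) + 8*(-46 + 5*√(106² + (-16)²))/(9*(-9 + √(106² + (-16)²)))) = √(624*(-2) + 8*(-46 + 5*√(11236 + 256))/(9*(-9 + √(11236 + 256)))) = √(-1248 + 8*(-46 + 5*√11492)/(9*(-9 + √11492))) = √(-1248 + 8*(-46 + 5*(26*√17))/(9*(-9 + 26*√17))) = √(-1248 + 8*(-46 + 130*√17)/(9*(-9 + 26*√17)))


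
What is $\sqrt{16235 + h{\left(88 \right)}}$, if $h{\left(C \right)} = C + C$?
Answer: $\sqrt{16411} \approx 128.11$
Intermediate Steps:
$h{\left(C \right)} = 2 C$
$\sqrt{16235 + h{\left(88 \right)}} = \sqrt{16235 + 2 \cdot 88} = \sqrt{16235 + 176} = \sqrt{16411}$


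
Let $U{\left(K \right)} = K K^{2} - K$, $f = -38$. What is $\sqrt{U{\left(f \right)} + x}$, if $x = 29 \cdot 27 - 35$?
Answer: $i \sqrt{54086} \approx 232.56 i$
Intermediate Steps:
$x = 748$ ($x = 783 - 35 = 748$)
$U{\left(K \right)} = K^{3} - K$
$\sqrt{U{\left(f \right)} + x} = \sqrt{\left(\left(-38\right)^{3} - -38\right) + 748} = \sqrt{\left(-54872 + 38\right) + 748} = \sqrt{-54834 + 748} = \sqrt{-54086} = i \sqrt{54086}$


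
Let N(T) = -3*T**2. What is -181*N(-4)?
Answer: 8688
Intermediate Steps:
-181*N(-4) = -(-543)*(-4)**2 = -(-543)*16 = -181*(-48) = 8688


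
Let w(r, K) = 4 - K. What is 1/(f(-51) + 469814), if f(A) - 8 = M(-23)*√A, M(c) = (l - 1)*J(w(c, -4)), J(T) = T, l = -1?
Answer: 234911/110366362370 + 4*I*√51/55183181185 ≈ 2.1285e-6 + 5.1765e-10*I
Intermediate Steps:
M(c) = -16 (M(c) = (-1 - 1)*(4 - 1*(-4)) = -2*(4 + 4) = -2*8 = -16)
f(A) = 8 - 16*√A
1/(f(-51) + 469814) = 1/((8 - 16*I*√51) + 469814) = 1/(469822 - 16*I*√51)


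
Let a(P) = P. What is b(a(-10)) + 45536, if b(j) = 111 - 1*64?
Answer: 45583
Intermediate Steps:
b(j) = 47 (b(j) = 111 - 64 = 47)
b(a(-10)) + 45536 = 47 + 45536 = 45583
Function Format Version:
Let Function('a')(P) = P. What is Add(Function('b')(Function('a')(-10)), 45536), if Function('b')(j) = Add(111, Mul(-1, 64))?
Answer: 45583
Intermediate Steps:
Function('b')(j) = 47 (Function('b')(j) = Add(111, -64) = 47)
Add(Function('b')(Function('a')(-10)), 45536) = Add(47, 45536) = 45583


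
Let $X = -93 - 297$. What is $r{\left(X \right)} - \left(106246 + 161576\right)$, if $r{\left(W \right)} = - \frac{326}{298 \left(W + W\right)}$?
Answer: $- \frac{31126272677}{116220} \approx -2.6782 \cdot 10^{5}$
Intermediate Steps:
$X = -390$
$r{\left(W \right)} = - \frac{163}{298 W}$ ($r{\left(W \right)} = - \frac{326}{298 \cdot 2 W} = - \frac{326}{596 W} = - 326 \frac{1}{596 W} = - \frac{163}{298 W}$)
$r{\left(X \right)} - \left(106246 + 161576\right) = - \frac{163}{298 \left(-390\right)} - \left(106246 + 161576\right) = \left(- \frac{163}{298}\right) \left(- \frac{1}{390}\right) - 267822 = \frac{163}{116220} - 267822 = - \frac{31126272677}{116220}$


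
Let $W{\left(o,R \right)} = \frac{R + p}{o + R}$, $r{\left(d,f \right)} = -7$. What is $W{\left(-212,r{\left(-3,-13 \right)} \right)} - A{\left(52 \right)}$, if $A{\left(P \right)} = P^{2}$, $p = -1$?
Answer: $- \frac{592168}{219} \approx -2704.0$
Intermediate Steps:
$W{\left(o,R \right)} = \frac{-1 + R}{R + o}$ ($W{\left(o,R \right)} = \frac{R - 1}{o + R} = \frac{-1 + R}{R + o}$)
$W{\left(-212,r{\left(-3,-13 \right)} \right)} - A{\left(52 \right)} = \frac{-1 - 7}{-7 - 212} - 52^{2} = \frac{1}{-219} \left(-8\right) - 2704 = \left(- \frac{1}{219}\right) \left(-8\right) - 2704 = \frac{8}{219} - 2704 = - \frac{592168}{219}$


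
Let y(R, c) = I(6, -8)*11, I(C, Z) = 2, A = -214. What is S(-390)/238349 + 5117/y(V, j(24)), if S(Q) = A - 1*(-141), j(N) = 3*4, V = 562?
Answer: 1219630227/5243678 ≈ 232.59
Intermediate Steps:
j(N) = 12
y(R, c) = 22 (y(R, c) = 2*11 = 22)
S(Q) = -73 (S(Q) = -214 - 1*(-141) = -214 + 141 = -73)
S(-390)/238349 + 5117/y(V, j(24)) = -73/238349 + 5117/22 = 1219630227/5243678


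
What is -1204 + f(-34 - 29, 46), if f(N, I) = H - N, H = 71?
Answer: -1070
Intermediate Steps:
f(N, I) = 71 - N
-1204 + f(-34 - 29, 46) = -1204 + (71 - (-34 - 29)) = -1204 + (71 - 1*(-63)) = -1204 + (71 + 63) = -1204 + 134 = -1070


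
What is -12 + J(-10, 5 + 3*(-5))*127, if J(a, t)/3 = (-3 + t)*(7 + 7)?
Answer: -69354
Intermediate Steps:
J(a, t) = -126 + 42*t (J(a, t) = 3*((-3 + t)*(7 + 7)) = 3*((-3 + t)*14) = 3*(-42 + 14*t) = -126 + 42*t)
-12 + J(-10, 5 + 3*(-5))*127 = -12 + (-126 + 42*(5 + 3*(-5)))*127 = -12 + (-126 + 42*(5 - 15))*127 = -12 + (-126 + 42*(-10))*127 = -12 + (-126 - 420)*127 = -12 - 546*127 = -12 - 69342 = -69354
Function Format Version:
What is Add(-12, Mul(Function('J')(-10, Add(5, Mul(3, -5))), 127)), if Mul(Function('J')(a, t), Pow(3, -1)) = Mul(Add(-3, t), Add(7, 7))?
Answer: -69354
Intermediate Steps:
Function('J')(a, t) = Add(-126, Mul(42, t)) (Function('J')(a, t) = Mul(3, Mul(Add(-3, t), Add(7, 7))) = Mul(3, Mul(Add(-3, t), 14)) = Mul(3, Add(-42, Mul(14, t))) = Add(-126, Mul(42, t)))
Add(-12, Mul(Function('J')(-10, Add(5, Mul(3, -5))), 127)) = Add(-12, Mul(Add(-126, Mul(42, Add(5, Mul(3, -5)))), 127)) = Add(-12, Mul(Add(-126, Mul(42, Add(5, -15))), 127)) = Add(-12, Mul(Add(-126, Mul(42, -10)), 127)) = Add(-12, Mul(Add(-126, -420), 127)) = Add(-12, Mul(-546, 127)) = Add(-12, -69342) = -69354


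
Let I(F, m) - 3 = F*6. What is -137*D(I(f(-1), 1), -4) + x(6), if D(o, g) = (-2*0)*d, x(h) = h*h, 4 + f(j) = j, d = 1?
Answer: 36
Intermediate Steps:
f(j) = -4 + j
x(h) = h**2
I(F, m) = 3 + 6*F (I(F, m) = 3 + F*6 = 3 + 6*F)
D(o, g) = 0 (D(o, g) = -2*0*1 = 0*1 = 0)
-137*D(I(f(-1), 1), -4) + x(6) = -137*0 + 6**2 = 0 + 36 = 36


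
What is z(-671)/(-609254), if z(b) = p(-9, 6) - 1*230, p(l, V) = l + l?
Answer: 124/304627 ≈ 0.00040706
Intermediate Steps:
p(l, V) = 2*l
z(b) = -248 (z(b) = 2*(-9) - 1*230 = -18 - 230 = -248)
z(-671)/(-609254) = -248/(-609254) = -248*(-1/609254) = 124/304627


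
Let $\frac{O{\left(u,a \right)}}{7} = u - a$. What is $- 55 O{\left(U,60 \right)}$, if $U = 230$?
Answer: $-65450$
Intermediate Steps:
$O{\left(u,a \right)} = - 7 a + 7 u$ ($O{\left(u,a \right)} = 7 \left(u - a\right) = - 7 a + 7 u$)
$- 55 O{\left(U,60 \right)} = - 55 \left(\left(-7\right) 60 + 7 \cdot 230\right) = - 55 \left(-420 + 1610\right) = \left(-55\right) 1190 = -65450$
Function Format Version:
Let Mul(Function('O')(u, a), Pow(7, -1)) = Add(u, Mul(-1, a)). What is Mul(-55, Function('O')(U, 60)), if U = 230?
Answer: -65450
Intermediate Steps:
Function('O')(u, a) = Add(Mul(-7, a), Mul(7, u)) (Function('O')(u, a) = Mul(7, Add(u, Mul(-1, a))) = Add(Mul(-7, a), Mul(7, u)))
Mul(-55, Function('O')(U, 60)) = Mul(-55, Add(Mul(-7, 60), Mul(7, 230))) = Mul(-55, Add(-420, 1610)) = Mul(-55, 1190) = -65450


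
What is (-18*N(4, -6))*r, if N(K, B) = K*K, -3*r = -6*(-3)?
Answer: 1728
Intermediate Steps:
r = -6 (r = -(-2)*(-3) = -⅓*18 = -6)
N(K, B) = K²
(-18*N(4, -6))*r = -18*4²*(-6) = -18*16*(-6) = -288*(-6) = 1728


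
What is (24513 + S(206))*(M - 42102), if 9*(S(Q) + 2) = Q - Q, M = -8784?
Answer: -1247266746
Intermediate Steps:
S(Q) = -2 (S(Q) = -2 + (Q - Q)/9 = -2 + (1/9)*0 = -2 + 0 = -2)
(24513 + S(206))*(M - 42102) = (24513 - 2)*(-8784 - 42102) = 24511*(-50886) = -1247266746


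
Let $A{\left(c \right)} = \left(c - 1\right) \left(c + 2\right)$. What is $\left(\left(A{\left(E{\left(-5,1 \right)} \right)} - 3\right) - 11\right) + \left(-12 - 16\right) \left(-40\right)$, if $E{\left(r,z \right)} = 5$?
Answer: $1134$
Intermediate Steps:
$A{\left(c \right)} = \left(-1 + c\right) \left(2 + c\right)$
$\left(\left(A{\left(E{\left(-5,1 \right)} \right)} - 3\right) - 11\right) + \left(-12 - 16\right) \left(-40\right) = \left(\left(\left(-2 + 5 + 5^{2}\right) - 3\right) - 11\right) + \left(-12 - 16\right) \left(-40\right) = \left(\left(\left(-2 + 5 + 25\right) - 3\right) - 11\right) + \left(-12 - 16\right) \left(-40\right) = \left(\left(28 - 3\right) - 11\right) - -1120 = \left(25 - 11\right) + 1120 = 14 + 1120 = 1134$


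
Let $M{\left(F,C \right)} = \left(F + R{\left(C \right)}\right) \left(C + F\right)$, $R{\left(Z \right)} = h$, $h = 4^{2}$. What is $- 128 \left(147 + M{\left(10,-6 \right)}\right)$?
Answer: $-32128$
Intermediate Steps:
$h = 16$
$R{\left(Z \right)} = 16$
$M{\left(F,C \right)} = \left(16 + F\right) \left(C + F\right)$ ($M{\left(F,C \right)} = \left(F + 16\right) \left(C + F\right) = \left(16 + F\right) \left(C + F\right)$)
$- 128 \left(147 + M{\left(10,-6 \right)}\right) = - 128 \left(147 + \left(10^{2} + 16 \left(-6\right) + 16 \cdot 10 - 60\right)\right) = - 128 \left(147 + \left(100 - 96 + 160 - 60\right)\right) = - 128 \left(147 + 104\right) = \left(-128\right) 251 = -32128$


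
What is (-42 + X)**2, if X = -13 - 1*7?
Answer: 3844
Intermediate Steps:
X = -20 (X = -13 - 7 = -20)
(-42 + X)**2 = (-42 - 20)**2 = (-62)**2 = 3844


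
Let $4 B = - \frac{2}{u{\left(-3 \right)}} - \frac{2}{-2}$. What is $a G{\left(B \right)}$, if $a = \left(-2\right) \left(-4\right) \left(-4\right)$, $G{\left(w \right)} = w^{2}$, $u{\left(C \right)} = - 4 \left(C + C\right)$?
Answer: $- \frac{121}{72} \approx -1.6806$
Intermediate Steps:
$u{\left(C \right)} = - 8 C$ ($u{\left(C \right)} = - 4 \cdot 2 C = - 8 C$)
$B = \frac{11}{48}$ ($B = \frac{- \frac{2}{\left(-8\right) \left(-3\right)} - \frac{2}{-2}}{4} = \frac{- \frac{2}{24} - -1}{4} = \frac{\left(-2\right) \frac{1}{24} + 1}{4} = \frac{- \frac{1}{12} + 1}{4} = \frac{1}{4} \cdot \frac{11}{12} = \frac{11}{48} \approx 0.22917$)
$a = -32$ ($a = 8 \left(-4\right) = -32$)
$a G{\left(B \right)} = - 32 \left(\frac{11}{48}\right)^{2} = \left(-32\right) \frac{121}{2304} = - \frac{121}{72}$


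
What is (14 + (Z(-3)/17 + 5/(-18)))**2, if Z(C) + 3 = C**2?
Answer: 18550249/93636 ≈ 198.11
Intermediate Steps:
Z(C) = -3 + C**2
(14 + (Z(-3)/17 + 5/(-18)))**2 = (14 + ((-3 + (-3)**2)/17 + 5/(-18)))**2 = (14 + ((-3 + 9)*(1/17) + 5*(-1/18)))**2 = (14 + (6*(1/17) - 5/18))**2 = (14 + (6/17 - 5/18))**2 = (14 + 23/306)**2 = (4307/306)**2 = 18550249/93636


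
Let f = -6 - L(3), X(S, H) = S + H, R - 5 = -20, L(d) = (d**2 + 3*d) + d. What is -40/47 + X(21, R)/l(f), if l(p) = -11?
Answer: -722/517 ≈ -1.3965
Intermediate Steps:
L(d) = d**2 + 4*d
R = -15 (R = 5 - 20 = -15)
X(S, H) = H + S
f = -27 (f = -6 - 3*(4 + 3) = -6 - 3*7 = -6 - 1*21 = -6 - 21 = -27)
-40/47 + X(21, R)/l(f) = -40/47 + (-15 + 21)/(-11) = -40*1/47 + 6*(-1/11) = -40/47 - 6/11 = -722/517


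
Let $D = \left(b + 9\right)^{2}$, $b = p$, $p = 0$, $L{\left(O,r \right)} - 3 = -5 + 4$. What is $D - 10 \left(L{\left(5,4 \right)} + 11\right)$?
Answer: $-49$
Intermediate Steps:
$L{\left(O,r \right)} = 2$ ($L{\left(O,r \right)} = 3 + \left(-5 + 4\right) = 3 - 1 = 2$)
$b = 0$
$D = 81$ ($D = \left(0 + 9\right)^{2} = 9^{2} = 81$)
$D - 10 \left(L{\left(5,4 \right)} + 11\right) = 81 - 10 \left(2 + 11\right) = 81 - 10 \cdot 13 = 81 - 130 = -49$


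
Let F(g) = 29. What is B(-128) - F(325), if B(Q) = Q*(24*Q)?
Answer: 393187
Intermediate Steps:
B(Q) = 24*Q**2
B(-128) - F(325) = 24*(-128)**2 - 1*29 = 24*16384 - 29 = 393216 - 29 = 393187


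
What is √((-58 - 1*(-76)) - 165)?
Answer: 7*I*√3 ≈ 12.124*I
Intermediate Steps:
√((-58 - 1*(-76)) - 165) = √((-58 + 76) - 165) = √(18 - 165) = √(-147) = 7*I*√3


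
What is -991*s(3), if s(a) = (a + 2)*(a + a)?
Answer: -29730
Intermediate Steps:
s(a) = 2*a*(2 + a) (s(a) = (2 + a)*(2*a) = 2*a*(2 + a))
-991*s(3) = -1982*3*(2 + 3) = -1982*3*5 = -991*30 = -29730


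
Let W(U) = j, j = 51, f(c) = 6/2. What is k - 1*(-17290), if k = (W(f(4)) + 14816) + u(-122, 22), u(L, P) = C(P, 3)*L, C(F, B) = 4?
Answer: 31669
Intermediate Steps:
f(c) = 3 (f(c) = 6*(½) = 3)
u(L, P) = 4*L
W(U) = 51
k = 14379 (k = (51 + 14816) + 4*(-122) = 14867 - 488 = 14379)
k - 1*(-17290) = 14379 - 1*(-17290) = 14379 + 17290 = 31669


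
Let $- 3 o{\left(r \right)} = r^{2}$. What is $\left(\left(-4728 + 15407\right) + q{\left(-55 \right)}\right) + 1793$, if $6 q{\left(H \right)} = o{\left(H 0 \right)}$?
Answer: $12472$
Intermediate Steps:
$o{\left(r \right)} = - \frac{r^{2}}{3}$
$q{\left(H \right)} = 0$ ($q{\left(H \right)} = \frac{\left(- \frac{1}{3}\right) \left(H 0\right)^{2}}{6} = \frac{\left(- \frac{1}{3}\right) 0^{2}}{6} = \frac{\left(- \frac{1}{3}\right) 0}{6} = \frac{1}{6} \cdot 0 = 0$)
$\left(\left(-4728 + 15407\right) + q{\left(-55 \right)}\right) + 1793 = \left(\left(-4728 + 15407\right) + 0\right) + 1793 = \left(10679 + 0\right) + 1793 = 10679 + 1793 = 12472$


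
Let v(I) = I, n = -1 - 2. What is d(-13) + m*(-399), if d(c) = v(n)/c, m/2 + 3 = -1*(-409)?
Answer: -4211841/13 ≈ -3.2399e+5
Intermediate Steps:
n = -3
m = 812 (m = -6 + 2*(-1*(-409)) = -6 + 2*409 = -6 + 818 = 812)
d(c) = -3/c
d(-13) + m*(-399) = -3/(-13) + 812*(-399) = -3*(-1/13) - 323988 = 3/13 - 323988 = -4211841/13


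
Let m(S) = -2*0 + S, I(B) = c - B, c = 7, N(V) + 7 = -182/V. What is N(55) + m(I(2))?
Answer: -292/55 ≈ -5.3091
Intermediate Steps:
N(V) = -7 - 182/V
I(B) = 7 - B
m(S) = S (m(S) = 0 + S = S)
N(55) + m(I(2)) = (-7 - 182/55) + (7 - 1*2) = (-7 - 182*1/55) + (7 - 2) = (-7 - 182/55) + 5 = -567/55 + 5 = -292/55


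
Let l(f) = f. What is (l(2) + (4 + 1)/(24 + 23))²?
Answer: 9801/2209 ≈ 4.4369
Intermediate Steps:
(l(2) + (4 + 1)/(24 + 23))² = (2 + (4 + 1)/(24 + 23))² = (2 + 5/47)² = (99/47)² = 9801/2209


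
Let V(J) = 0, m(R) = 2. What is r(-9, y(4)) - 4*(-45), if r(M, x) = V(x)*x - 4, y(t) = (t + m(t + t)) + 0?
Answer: 176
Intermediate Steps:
y(t) = 2 + t (y(t) = (t + 2) + 0 = (2 + t) + 0 = 2 + t)
r(M, x) = -4 (r(M, x) = 0*x - 4 = 0 - 4 = -4)
r(-9, y(4)) - 4*(-45) = -4 - 4*(-45) = -4 + 180 = 176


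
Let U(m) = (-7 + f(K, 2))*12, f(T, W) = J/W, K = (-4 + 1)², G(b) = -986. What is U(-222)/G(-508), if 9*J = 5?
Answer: 121/1479 ≈ 0.081812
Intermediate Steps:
J = 5/9 (J = (⅑)*5 = 5/9 ≈ 0.55556)
K = 9 (K = (-3)² = 9)
f(T, W) = 5/(9*W)
U(m) = -242/3 (U(m) = (-7 + (5/9)/2)*12 = (-7 + (5/9)*(½))*12 = (-7 + 5/18)*12 = -121/18*12 = -242/3)
U(-222)/G(-508) = -242/3/(-986) = -242/3*(-1/986) = 121/1479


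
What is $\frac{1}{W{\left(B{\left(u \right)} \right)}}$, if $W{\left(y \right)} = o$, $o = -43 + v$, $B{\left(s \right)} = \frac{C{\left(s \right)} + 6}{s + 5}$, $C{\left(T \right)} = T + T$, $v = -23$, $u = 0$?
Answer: $- \frac{1}{66} \approx -0.015152$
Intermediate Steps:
$C{\left(T \right)} = 2 T$
$B{\left(s \right)} = \frac{6 + 2 s}{5 + s}$ ($B{\left(s \right)} = \frac{2 s + 6}{s + 5} = \frac{6 + 2 s}{5 + s}$)
$o = -66$ ($o = -43 - 23 = -66$)
$W{\left(y \right)} = -66$
$\frac{1}{W{\left(B{\left(u \right)} \right)}} = \frac{1}{-66} = - \frac{1}{66}$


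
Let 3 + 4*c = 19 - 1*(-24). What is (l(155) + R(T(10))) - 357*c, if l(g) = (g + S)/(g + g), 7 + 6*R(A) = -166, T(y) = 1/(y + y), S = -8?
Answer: -1673237/465 ≈ -3598.4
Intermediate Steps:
T(y) = 1/(2*y)
R(A) = -173/6 (R(A) = -7/6 + (⅙)*(-166) = -7/6 - 83/3 = -173/6)
l(g) = (-8 + g)/(2*g) (l(g) = (g - 8)/(g + g) = (-8 + g)/((2*g)) = (-8 + g)*(1/(2*g)) = (-8 + g)/(2*g))
c = 10 (c = -¾ + (19 - 1*(-24))/4 = -¾ + (19 + 24)/4 = -¾ + (¼)*43 = -¾ + 43/4 = 10)
(l(155) + R(T(10))) - 357*c = ((½)*(-8 + 155)/155 - 173/6) - 357*10 = ((½)*(1/155)*147 - 173/6) - 3570 = (147/310 - 173/6) - 3570 = -13187/465 - 3570 = -1673237/465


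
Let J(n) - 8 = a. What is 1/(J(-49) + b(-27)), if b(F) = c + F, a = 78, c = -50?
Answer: ⅑ ≈ 0.11111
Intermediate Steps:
J(n) = 86 (J(n) = 8 + 78 = 86)
b(F) = -50 + F
1/(J(-49) + b(-27)) = 1/(86 + (-50 - 27)) = 1/(86 - 77) = 1/9 = ⅑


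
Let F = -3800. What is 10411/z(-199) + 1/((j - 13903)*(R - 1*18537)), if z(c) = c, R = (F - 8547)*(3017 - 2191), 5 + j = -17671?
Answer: -3359084830538872/64206885148139 ≈ -52.317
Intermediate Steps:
j = -17676 (j = -5 - 17671 = -17676)
R = -10198622 (R = (-3800 - 8547)*(3017 - 2191) = -12347*826 = -10198622)
10411/z(-199) + 1/((j - 13903)*(R - 1*18537)) = 10411/(-199) + 1/((-17676 - 13903)*(-10198622 - 1*18537)) = 10411*(-1/199) + 1/((-31579)*(-10198622 - 18537)) = -10411/199 - 1/31579/(-10217159) = -10411/199 - 1/31579*(-1/10217159) = -10411/199 + 1/322647664061 = -3359084830538872/64206885148139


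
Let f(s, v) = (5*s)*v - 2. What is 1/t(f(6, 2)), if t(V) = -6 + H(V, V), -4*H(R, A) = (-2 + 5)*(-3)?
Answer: -4/15 ≈ -0.26667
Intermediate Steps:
f(s, v) = -2 + 5*s*v (f(s, v) = 5*s*v - 2 = -2 + 5*s*v)
H(R, A) = 9/4 (H(R, A) = -(-2 + 5)*(-3)/4 = -3*(-3)/4 = -1/4*(-9) = 9/4)
t(V) = -15/4 (t(V) = -6 + 9/4 = -15/4)
1/t(f(6, 2)) = 1/(-15/4) = -4/15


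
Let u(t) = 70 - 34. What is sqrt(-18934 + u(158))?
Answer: I*sqrt(18898) ≈ 137.47*I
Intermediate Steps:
u(t) = 36
sqrt(-18934 + u(158)) = sqrt(-18934 + 36) = sqrt(-18898) = I*sqrt(18898)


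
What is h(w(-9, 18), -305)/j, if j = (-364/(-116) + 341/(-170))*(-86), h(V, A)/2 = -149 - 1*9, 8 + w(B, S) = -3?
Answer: 778940/239983 ≈ 3.2458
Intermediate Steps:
w(B, S) = -11 (w(B, S) = -8 - 3 = -11)
h(V, A) = -316 (h(V, A) = 2*(-149 - 1*9) = 2*(-149 - 9) = 2*(-158) = -316)
j = -239983/2465 (j = (-364*(-1/116) + 341*(-1/170))*(-86) = (91/29 - 341/170)*(-86) = (5581/4930)*(-86) = -239983/2465 ≈ -97.356)
h(w(-9, 18), -305)/j = -316/(-239983/2465) = -316*(-2465/239983) = 778940/239983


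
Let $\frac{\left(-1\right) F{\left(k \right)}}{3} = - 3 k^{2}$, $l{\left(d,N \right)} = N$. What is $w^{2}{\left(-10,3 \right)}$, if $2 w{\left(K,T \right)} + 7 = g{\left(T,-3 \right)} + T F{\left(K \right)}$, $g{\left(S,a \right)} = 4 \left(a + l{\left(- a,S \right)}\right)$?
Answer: $\frac{7252249}{4} \approx 1.8131 \cdot 10^{6}$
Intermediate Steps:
$F{\left(k \right)} = 9 k^{2}$ ($F{\left(k \right)} = - 3 \left(- 3 k^{2}\right) = 9 k^{2}$)
$g{\left(S,a \right)} = 4 S + 4 a$ ($g{\left(S,a \right)} = 4 \left(a + S\right) = 4 \left(S + a\right) = 4 S + 4 a$)
$w{\left(K,T \right)} = - \frac{19}{2} + 2 T + \frac{9 T K^{2}}{2}$ ($w{\left(K,T \right)} = - \frac{7}{2} + \frac{\left(4 T + 4 \left(-3\right)\right) + T 9 K^{2}}{2} = - \frac{7}{2} + \frac{\left(4 T - 12\right) + 9 T K^{2}}{2} = - \frac{7}{2} + \frac{\left(-12 + 4 T\right) + 9 T K^{2}}{2} = - \frac{7}{2} + \frac{-12 + 4 T + 9 T K^{2}}{2} = - \frac{7}{2} + \left(-6 + 2 T + \frac{9 T K^{2}}{2}\right) = - \frac{19}{2} + 2 T + \frac{9 T K^{2}}{2}$)
$w^{2}{\left(-10,3 \right)} = \left(- \frac{19}{2} + 2 \cdot 3 + \frac{9}{2} \cdot 3 \left(-10\right)^{2}\right)^{2} = \left(- \frac{19}{2} + 6 + \frac{9}{2} \cdot 3 \cdot 100\right)^{2} = \left(- \frac{19}{2} + 6 + 1350\right)^{2} = \left(\frac{2693}{2}\right)^{2} = \frac{7252249}{4}$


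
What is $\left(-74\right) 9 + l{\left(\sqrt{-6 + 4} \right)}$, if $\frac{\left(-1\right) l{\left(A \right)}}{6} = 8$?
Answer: $-714$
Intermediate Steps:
$l{\left(A \right)} = -48$ ($l{\left(A \right)} = \left(-6\right) 8 = -48$)
$\left(-74\right) 9 + l{\left(\sqrt{-6 + 4} \right)} = \left(-74\right) 9 - 48 = -666 - 48 = -714$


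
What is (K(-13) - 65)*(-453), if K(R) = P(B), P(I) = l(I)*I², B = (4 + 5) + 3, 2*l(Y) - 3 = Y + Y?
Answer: -851187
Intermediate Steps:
l(Y) = 3/2 + Y (l(Y) = 3/2 + (Y + Y)/2 = 3/2 + (2*Y)/2 = 3/2 + Y)
B = 12 (B = 9 + 3 = 12)
P(I) = I²*(3/2 + I) (P(I) = (3/2 + I)*I² = I²*(3/2 + I))
K(R) = 1944 (K(R) = 12²*(3/2 + 12) = 144*(27/2) = 1944)
(K(-13) - 65)*(-453) = (1944 - 65)*(-453) = 1879*(-453) = -851187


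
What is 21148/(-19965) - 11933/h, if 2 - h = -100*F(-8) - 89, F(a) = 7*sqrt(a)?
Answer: (-29607200*sqrt(2) + 240166813*I)/(139755*(-13*I + 200*sqrt(2))) ≈ -1.3357 + 6.0144*I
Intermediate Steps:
h = 91 + 1400*I*sqrt(2) (h = 2 - (-700*sqrt(-8) - 89) = 2 - (-700*2*I*sqrt(2) - 89) = 2 - (-1400*I*sqrt(2) - 89) = 2 - (-89 - 1400*I*sqrt(2)) = 2 + (89 + 1400*I*sqrt(2)) = 91 + 1400*I*sqrt(2) ≈ 91.0 + 1979.9*I)
21148/(-19965) - 11933/h = 21148/(-19965) - 11933/(91 + 1400*I*sqrt(2)) = 21148*(-1/19965) - 11933/(91 + 1400*I*sqrt(2)) = -21148/19965 - 11933/(91 + 1400*I*sqrt(2))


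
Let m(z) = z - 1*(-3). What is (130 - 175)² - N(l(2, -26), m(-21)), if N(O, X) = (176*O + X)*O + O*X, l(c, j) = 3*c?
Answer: -4095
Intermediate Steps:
m(z) = 3 + z (m(z) = z + 3 = 3 + z)
N(O, X) = O*X + O*(X + 176*O) (N(O, X) = (X + 176*O)*O + O*X = O*(X + 176*O) + O*X = O*X + O*(X + 176*O))
(130 - 175)² - N(l(2, -26), m(-21)) = (130 - 175)² - 2*3*2*((3 - 21) + 88*(3*2)) = (-45)² - 2*6*(-18 + 88*6) = 2025 - 2*6*(-18 + 528) = 2025 - 2*6*510 = 2025 - 1*6120 = 2025 - 6120 = -4095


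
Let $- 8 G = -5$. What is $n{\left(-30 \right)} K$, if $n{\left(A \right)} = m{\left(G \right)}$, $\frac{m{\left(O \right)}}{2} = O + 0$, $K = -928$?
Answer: $-1160$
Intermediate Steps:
$G = \frac{5}{8}$ ($G = \left(- \frac{1}{8}\right) \left(-5\right) = \frac{5}{8} \approx 0.625$)
$m{\left(O \right)} = 2 O$ ($m{\left(O \right)} = 2 \left(O + 0\right) = 2 O$)
$n{\left(A \right)} = \frac{5}{4}$ ($n{\left(A \right)} = 2 \cdot \frac{5}{8} = \frac{5}{4}$)
$n{\left(-30 \right)} K = \frac{5}{4} \left(-928\right) = -1160$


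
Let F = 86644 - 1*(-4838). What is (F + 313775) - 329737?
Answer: 75520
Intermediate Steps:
F = 91482 (F = 86644 + 4838 = 91482)
(F + 313775) - 329737 = (91482 + 313775) - 329737 = 405257 - 329737 = 75520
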